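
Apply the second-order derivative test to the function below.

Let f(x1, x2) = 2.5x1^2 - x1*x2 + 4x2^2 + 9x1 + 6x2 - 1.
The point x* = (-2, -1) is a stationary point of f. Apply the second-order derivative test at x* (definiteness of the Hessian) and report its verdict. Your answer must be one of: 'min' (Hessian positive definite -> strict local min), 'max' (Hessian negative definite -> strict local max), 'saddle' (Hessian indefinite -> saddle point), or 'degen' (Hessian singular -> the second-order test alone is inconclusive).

Compute the Hessian H = grad^2 f:
  H = [[5, -1], [-1, 8]]
Verify stationarity: grad f(x*) = H x* + g = (0, 0).
Eigenvalues of H: 4.6972, 8.3028.
Both eigenvalues > 0, so H is positive definite -> x* is a strict local min.

min


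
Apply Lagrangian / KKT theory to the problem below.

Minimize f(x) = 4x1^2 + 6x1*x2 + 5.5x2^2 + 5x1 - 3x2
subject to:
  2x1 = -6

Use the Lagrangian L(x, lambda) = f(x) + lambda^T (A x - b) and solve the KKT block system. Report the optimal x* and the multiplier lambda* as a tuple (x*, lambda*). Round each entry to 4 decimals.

Form the Lagrangian:
  L(x, lambda) = (1/2) x^T Q x + c^T x + lambda^T (A x - b)
Stationarity (grad_x L = 0): Q x + c + A^T lambda = 0.
Primal feasibility: A x = b.

This gives the KKT block system:
  [ Q   A^T ] [ x     ]   [-c ]
  [ A    0  ] [ lambda ] = [ b ]

Solving the linear system:
  x*      = (-3, 1.9091)
  lambda* = (3.7727)
  f(x*)   = 0.9545

x* = (-3, 1.9091), lambda* = (3.7727)


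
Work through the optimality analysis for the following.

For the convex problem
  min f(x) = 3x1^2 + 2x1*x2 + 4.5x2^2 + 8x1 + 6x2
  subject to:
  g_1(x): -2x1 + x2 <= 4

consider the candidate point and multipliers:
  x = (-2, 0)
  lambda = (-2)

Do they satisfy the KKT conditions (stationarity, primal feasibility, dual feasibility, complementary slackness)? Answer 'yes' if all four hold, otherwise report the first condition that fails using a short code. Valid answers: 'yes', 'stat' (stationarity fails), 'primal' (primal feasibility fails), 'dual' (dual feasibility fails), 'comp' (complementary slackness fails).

Gradient of f: grad f(x) = Q x + c = (-4, 2)
Constraint values g_i(x) = a_i^T x - b_i:
  g_1((-2, 0)) = 0
Stationarity residual: grad f(x) + sum_i lambda_i a_i = (0, 0)
  -> stationarity OK
Primal feasibility (all g_i <= 0): OK
Dual feasibility (all lambda_i >= 0): FAILS
Complementary slackness (lambda_i * g_i(x) = 0 for all i): OK

Verdict: the first failing condition is dual_feasibility -> dual.

dual


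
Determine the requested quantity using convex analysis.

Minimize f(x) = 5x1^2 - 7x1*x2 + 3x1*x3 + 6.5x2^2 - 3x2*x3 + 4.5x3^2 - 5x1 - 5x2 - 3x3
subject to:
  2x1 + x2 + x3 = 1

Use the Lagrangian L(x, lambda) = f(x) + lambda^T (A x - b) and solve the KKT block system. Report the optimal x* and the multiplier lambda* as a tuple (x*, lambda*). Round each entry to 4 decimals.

Form the Lagrangian:
  L(x, lambda) = (1/2) x^T Q x + c^T x + lambda^T (A x - b)
Stationarity (grad_x L = 0): Q x + c + A^T lambda = 0.
Primal feasibility: A x = b.

This gives the KKT block system:
  [ Q   A^T ] [ x     ]   [-c ]
  [ A    0  ] [ lambda ] = [ b ]

Solving the linear system:
  x*      = (0.2593, 0.3704, 0.1111)
  lambda* = (2.3333)
  f(x*)   = -2.9074

x* = (0.2593, 0.3704, 0.1111), lambda* = (2.3333)


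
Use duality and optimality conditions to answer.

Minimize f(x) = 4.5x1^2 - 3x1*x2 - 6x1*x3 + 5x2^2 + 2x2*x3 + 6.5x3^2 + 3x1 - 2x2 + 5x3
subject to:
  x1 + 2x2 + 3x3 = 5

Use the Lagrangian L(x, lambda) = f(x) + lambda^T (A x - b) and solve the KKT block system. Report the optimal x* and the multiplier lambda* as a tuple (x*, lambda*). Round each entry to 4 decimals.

Form the Lagrangian:
  L(x, lambda) = (1/2) x^T Q x + c^T x + lambda^T (A x - b)
Stationarity (grad_x L = 0): Q x + c + A^T lambda = 0.
Primal feasibility: A x = b.

This gives the KKT block system:
  [ Q   A^T ] [ x     ]   [-c ]
  [ A    0  ] [ lambda ] = [ b ]

Solving the linear system:
  x*      = (0.8678, 1.041, 0.6834)
  lambda* = (-3.5866)
  f(x*)   = 10.9358

x* = (0.8678, 1.041, 0.6834), lambda* = (-3.5866)


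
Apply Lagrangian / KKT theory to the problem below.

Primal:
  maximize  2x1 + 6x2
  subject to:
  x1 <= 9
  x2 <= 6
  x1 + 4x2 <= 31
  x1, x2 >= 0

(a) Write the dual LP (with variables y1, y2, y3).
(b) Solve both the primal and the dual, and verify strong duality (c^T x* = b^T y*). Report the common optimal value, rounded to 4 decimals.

The standard primal-dual pair for 'max c^T x s.t. A x <= b, x >= 0' is:
  Dual:  min b^T y  s.t.  A^T y >= c,  y >= 0.

So the dual LP is:
  minimize  9y1 + 6y2 + 31y3
  subject to:
    y1 + y3 >= 2
    y2 + 4y3 >= 6
    y1, y2, y3 >= 0

Solving the primal: x* = (9, 5.5).
  primal value c^T x* = 51.
Solving the dual: y* = (0.5, 0, 1.5).
  dual value b^T y* = 51.
Strong duality: c^T x* = b^T y*. Confirmed.

51


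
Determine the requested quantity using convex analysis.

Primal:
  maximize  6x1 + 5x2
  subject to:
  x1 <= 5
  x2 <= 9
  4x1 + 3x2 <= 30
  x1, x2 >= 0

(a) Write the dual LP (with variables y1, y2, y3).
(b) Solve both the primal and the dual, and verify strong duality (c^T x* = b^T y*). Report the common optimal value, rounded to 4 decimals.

The standard primal-dual pair for 'max c^T x s.t. A x <= b, x >= 0' is:
  Dual:  min b^T y  s.t.  A^T y >= c,  y >= 0.

So the dual LP is:
  minimize  5y1 + 9y2 + 30y3
  subject to:
    y1 + 4y3 >= 6
    y2 + 3y3 >= 5
    y1, y2, y3 >= 0

Solving the primal: x* = (0.75, 9).
  primal value c^T x* = 49.5.
Solving the dual: y* = (0, 0.5, 1.5).
  dual value b^T y* = 49.5.
Strong duality: c^T x* = b^T y*. Confirmed.

49.5


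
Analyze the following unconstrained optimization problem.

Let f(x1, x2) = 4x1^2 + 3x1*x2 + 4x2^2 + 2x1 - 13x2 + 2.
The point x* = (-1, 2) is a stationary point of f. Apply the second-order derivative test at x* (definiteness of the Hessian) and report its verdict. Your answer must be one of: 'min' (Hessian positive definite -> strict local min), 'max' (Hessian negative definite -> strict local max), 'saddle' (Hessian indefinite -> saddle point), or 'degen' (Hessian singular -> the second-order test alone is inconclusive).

Compute the Hessian H = grad^2 f:
  H = [[8, 3], [3, 8]]
Verify stationarity: grad f(x*) = H x* + g = (0, 0).
Eigenvalues of H: 5, 11.
Both eigenvalues > 0, so H is positive definite -> x* is a strict local min.

min


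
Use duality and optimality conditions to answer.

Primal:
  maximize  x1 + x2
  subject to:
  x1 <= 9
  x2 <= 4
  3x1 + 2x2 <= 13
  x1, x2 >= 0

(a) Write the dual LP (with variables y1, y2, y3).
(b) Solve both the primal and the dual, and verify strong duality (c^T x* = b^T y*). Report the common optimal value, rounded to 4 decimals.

The standard primal-dual pair for 'max c^T x s.t. A x <= b, x >= 0' is:
  Dual:  min b^T y  s.t.  A^T y >= c,  y >= 0.

So the dual LP is:
  minimize  9y1 + 4y2 + 13y3
  subject to:
    y1 + 3y3 >= 1
    y2 + 2y3 >= 1
    y1, y2, y3 >= 0

Solving the primal: x* = (1.6667, 4).
  primal value c^T x* = 5.6667.
Solving the dual: y* = (0, 0.3333, 0.3333).
  dual value b^T y* = 5.6667.
Strong duality: c^T x* = b^T y*. Confirmed.

5.6667


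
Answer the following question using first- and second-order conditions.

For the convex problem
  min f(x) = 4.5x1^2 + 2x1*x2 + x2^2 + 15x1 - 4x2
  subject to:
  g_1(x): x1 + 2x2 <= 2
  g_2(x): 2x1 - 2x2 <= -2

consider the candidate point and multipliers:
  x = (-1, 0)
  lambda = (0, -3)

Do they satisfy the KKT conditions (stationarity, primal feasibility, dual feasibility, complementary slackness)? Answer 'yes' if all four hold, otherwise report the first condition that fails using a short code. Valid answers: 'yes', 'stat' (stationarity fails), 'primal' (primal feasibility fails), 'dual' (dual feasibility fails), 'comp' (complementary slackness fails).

Gradient of f: grad f(x) = Q x + c = (6, -6)
Constraint values g_i(x) = a_i^T x - b_i:
  g_1((-1, 0)) = -3
  g_2((-1, 0)) = 0
Stationarity residual: grad f(x) + sum_i lambda_i a_i = (0, 0)
  -> stationarity OK
Primal feasibility (all g_i <= 0): OK
Dual feasibility (all lambda_i >= 0): FAILS
Complementary slackness (lambda_i * g_i(x) = 0 for all i): OK

Verdict: the first failing condition is dual_feasibility -> dual.

dual


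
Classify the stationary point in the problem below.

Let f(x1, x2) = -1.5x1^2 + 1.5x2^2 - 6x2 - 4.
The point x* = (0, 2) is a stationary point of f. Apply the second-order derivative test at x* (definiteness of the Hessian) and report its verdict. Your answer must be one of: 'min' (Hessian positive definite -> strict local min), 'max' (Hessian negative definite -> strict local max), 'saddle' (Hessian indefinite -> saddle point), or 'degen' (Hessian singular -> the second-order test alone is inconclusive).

Compute the Hessian H = grad^2 f:
  H = [[-3, 0], [0, 3]]
Verify stationarity: grad f(x*) = H x* + g = (0, 0).
Eigenvalues of H: -3, 3.
Eigenvalues have mixed signs, so H is indefinite -> x* is a saddle point.

saddle


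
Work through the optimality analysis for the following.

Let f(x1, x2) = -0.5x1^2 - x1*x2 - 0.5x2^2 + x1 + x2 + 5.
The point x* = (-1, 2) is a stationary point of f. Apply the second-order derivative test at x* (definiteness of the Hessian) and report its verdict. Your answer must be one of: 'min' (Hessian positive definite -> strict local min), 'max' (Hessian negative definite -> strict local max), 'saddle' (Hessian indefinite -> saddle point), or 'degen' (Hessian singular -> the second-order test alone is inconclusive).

Compute the Hessian H = grad^2 f:
  H = [[-1, -1], [-1, -1]]
Verify stationarity: grad f(x*) = H x* + g = (0, 0).
Eigenvalues of H: -2, 0.
H has a zero eigenvalue (singular; negative semidefinite but not definite), so H is neither positive definite, negative definite, nor indefinite. The second-order test alone is inconclusive -> degen.
(Indeed, f is constant along the null direction of H through x*, so x* is not a strict local extremum.)

degen


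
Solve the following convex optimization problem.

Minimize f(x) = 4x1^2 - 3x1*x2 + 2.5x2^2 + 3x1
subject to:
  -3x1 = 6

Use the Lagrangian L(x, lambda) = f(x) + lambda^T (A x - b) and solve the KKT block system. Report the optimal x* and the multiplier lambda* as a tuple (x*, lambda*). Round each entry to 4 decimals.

Form the Lagrangian:
  L(x, lambda) = (1/2) x^T Q x + c^T x + lambda^T (A x - b)
Stationarity (grad_x L = 0): Q x + c + A^T lambda = 0.
Primal feasibility: A x = b.

This gives the KKT block system:
  [ Q   A^T ] [ x     ]   [-c ]
  [ A    0  ] [ lambda ] = [ b ]

Solving the linear system:
  x*      = (-2, -1.2)
  lambda* = (-3.1333)
  f(x*)   = 6.4

x* = (-2, -1.2), lambda* = (-3.1333)


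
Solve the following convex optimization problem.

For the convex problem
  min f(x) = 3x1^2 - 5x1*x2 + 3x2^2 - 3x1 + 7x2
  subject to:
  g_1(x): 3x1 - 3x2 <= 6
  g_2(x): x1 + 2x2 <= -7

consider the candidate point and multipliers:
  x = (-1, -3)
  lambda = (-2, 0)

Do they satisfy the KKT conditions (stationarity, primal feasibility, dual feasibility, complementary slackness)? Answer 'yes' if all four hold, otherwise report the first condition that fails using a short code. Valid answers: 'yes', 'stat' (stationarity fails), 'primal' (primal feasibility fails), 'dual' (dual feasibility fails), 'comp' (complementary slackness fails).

Gradient of f: grad f(x) = Q x + c = (6, -6)
Constraint values g_i(x) = a_i^T x - b_i:
  g_1((-1, -3)) = 0
  g_2((-1, -3)) = 0
Stationarity residual: grad f(x) + sum_i lambda_i a_i = (0, 0)
  -> stationarity OK
Primal feasibility (all g_i <= 0): OK
Dual feasibility (all lambda_i >= 0): FAILS
Complementary slackness (lambda_i * g_i(x) = 0 for all i): OK

Verdict: the first failing condition is dual_feasibility -> dual.

dual


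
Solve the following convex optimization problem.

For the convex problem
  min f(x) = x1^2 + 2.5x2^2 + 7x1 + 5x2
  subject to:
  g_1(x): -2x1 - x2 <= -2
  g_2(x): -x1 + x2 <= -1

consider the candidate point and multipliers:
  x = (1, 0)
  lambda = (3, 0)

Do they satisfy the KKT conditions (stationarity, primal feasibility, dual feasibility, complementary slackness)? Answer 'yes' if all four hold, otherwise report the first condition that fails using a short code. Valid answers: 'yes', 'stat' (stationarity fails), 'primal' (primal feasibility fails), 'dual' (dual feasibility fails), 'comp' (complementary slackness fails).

Gradient of f: grad f(x) = Q x + c = (9, 5)
Constraint values g_i(x) = a_i^T x - b_i:
  g_1((1, 0)) = 0
  g_2((1, 0)) = 0
Stationarity residual: grad f(x) + sum_i lambda_i a_i = (3, 2)
  -> stationarity FAILS
Primal feasibility (all g_i <= 0): OK
Dual feasibility (all lambda_i >= 0): OK
Complementary slackness (lambda_i * g_i(x) = 0 for all i): OK

Verdict: the first failing condition is stationarity -> stat.

stat


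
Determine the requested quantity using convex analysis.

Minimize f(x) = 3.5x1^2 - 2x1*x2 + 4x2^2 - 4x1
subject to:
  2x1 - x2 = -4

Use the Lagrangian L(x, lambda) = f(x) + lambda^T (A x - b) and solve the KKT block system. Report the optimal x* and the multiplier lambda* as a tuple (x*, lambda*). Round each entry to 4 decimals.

Form the Lagrangian:
  L(x, lambda) = (1/2) x^T Q x + c^T x + lambda^T (A x - b)
Stationarity (grad_x L = 0): Q x + c + A^T lambda = 0.
Primal feasibility: A x = b.

This gives the KKT block system:
  [ Q   A^T ] [ x     ]   [-c ]
  [ A    0  ] [ lambda ] = [ b ]

Solving the linear system:
  x*      = (-1.6774, 0.6452)
  lambda* = (8.5161)
  f(x*)   = 20.3871

x* = (-1.6774, 0.6452), lambda* = (8.5161)


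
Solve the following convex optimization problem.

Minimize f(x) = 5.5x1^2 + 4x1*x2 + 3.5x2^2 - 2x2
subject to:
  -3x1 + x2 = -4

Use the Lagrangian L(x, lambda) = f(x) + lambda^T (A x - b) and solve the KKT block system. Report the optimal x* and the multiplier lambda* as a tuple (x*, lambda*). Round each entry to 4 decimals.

Form the Lagrangian:
  L(x, lambda) = (1/2) x^T Q x + c^T x + lambda^T (A x - b)
Stationarity (grad_x L = 0): Q x + c + A^T lambda = 0.
Primal feasibility: A x = b.

This gives the KKT block system:
  [ Q   A^T ] [ x     ]   [-c ]
  [ A    0  ] [ lambda ] = [ b ]

Solving the linear system:
  x*      = (1.0816, -0.7551)
  lambda* = (2.9592)
  f(x*)   = 6.6735

x* = (1.0816, -0.7551), lambda* = (2.9592)


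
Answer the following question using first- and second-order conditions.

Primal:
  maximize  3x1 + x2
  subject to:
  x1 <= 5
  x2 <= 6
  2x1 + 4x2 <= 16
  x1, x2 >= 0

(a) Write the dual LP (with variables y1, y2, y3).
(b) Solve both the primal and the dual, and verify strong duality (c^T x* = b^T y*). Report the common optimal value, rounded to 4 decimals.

The standard primal-dual pair for 'max c^T x s.t. A x <= b, x >= 0' is:
  Dual:  min b^T y  s.t.  A^T y >= c,  y >= 0.

So the dual LP is:
  minimize  5y1 + 6y2 + 16y3
  subject to:
    y1 + 2y3 >= 3
    y2 + 4y3 >= 1
    y1, y2, y3 >= 0

Solving the primal: x* = (5, 1.5).
  primal value c^T x* = 16.5.
Solving the dual: y* = (2.5, 0, 0.25).
  dual value b^T y* = 16.5.
Strong duality: c^T x* = b^T y*. Confirmed.

16.5


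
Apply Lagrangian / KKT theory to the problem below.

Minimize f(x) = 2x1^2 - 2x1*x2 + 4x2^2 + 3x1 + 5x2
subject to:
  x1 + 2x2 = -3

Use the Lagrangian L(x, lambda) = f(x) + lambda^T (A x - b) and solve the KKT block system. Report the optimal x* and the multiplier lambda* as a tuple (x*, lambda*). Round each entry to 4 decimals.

Form the Lagrangian:
  L(x, lambda) = (1/2) x^T Q x + c^T x + lambda^T (A x - b)
Stationarity (grad_x L = 0): Q x + c + A^T lambda = 0.
Primal feasibility: A x = b.

This gives the KKT block system:
  [ Q   A^T ] [ x     ]   [-c ]
  [ A    0  ] [ lambda ] = [ b ]

Solving the linear system:
  x*      = (-1.1875, -0.9063)
  lambda* = (-0.0625)
  f(x*)   = -4.1406

x* = (-1.1875, -0.9063), lambda* = (-0.0625)


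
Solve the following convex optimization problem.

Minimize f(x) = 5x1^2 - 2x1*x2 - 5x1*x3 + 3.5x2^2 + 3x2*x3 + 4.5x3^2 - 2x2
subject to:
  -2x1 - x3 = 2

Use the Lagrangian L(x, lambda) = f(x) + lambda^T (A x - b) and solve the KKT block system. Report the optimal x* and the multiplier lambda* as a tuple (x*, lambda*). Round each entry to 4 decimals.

Form the Lagrangian:
  L(x, lambda) = (1/2) x^T Q x + c^T x + lambda^T (A x - b)
Stationarity (grad_x L = 0): Q x + c + A^T lambda = 0.
Primal feasibility: A x = b.

This gives the KKT block system:
  [ Q   A^T ] [ x     ]   [-c ]
  [ A    0  ] [ lambda ] = [ b ]

Solving the linear system:
  x*      = (-0.6482, 0.402, -0.7035)
  lambda* = (-1.8844)
  f(x*)   = 1.4824

x* = (-0.6482, 0.402, -0.7035), lambda* = (-1.8844)


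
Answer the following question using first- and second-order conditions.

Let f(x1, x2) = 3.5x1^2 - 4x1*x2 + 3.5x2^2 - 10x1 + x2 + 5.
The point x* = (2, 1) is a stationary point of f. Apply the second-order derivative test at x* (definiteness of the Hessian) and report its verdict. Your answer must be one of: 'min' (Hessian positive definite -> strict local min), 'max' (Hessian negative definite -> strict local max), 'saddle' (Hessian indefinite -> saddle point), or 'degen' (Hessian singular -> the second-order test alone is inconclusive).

Compute the Hessian H = grad^2 f:
  H = [[7, -4], [-4, 7]]
Verify stationarity: grad f(x*) = H x* + g = (0, 0).
Eigenvalues of H: 3, 11.
Both eigenvalues > 0, so H is positive definite -> x* is a strict local min.

min


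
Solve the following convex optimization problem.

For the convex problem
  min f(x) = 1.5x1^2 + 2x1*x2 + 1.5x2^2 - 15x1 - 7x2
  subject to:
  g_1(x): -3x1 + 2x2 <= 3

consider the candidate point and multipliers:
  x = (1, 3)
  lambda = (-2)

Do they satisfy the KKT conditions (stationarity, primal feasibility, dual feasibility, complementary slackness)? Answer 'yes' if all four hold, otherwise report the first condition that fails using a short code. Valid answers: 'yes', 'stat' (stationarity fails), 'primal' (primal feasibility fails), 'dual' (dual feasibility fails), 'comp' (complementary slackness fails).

Gradient of f: grad f(x) = Q x + c = (-6, 4)
Constraint values g_i(x) = a_i^T x - b_i:
  g_1((1, 3)) = 0
Stationarity residual: grad f(x) + sum_i lambda_i a_i = (0, 0)
  -> stationarity OK
Primal feasibility (all g_i <= 0): OK
Dual feasibility (all lambda_i >= 0): FAILS
Complementary slackness (lambda_i * g_i(x) = 0 for all i): OK

Verdict: the first failing condition is dual_feasibility -> dual.

dual


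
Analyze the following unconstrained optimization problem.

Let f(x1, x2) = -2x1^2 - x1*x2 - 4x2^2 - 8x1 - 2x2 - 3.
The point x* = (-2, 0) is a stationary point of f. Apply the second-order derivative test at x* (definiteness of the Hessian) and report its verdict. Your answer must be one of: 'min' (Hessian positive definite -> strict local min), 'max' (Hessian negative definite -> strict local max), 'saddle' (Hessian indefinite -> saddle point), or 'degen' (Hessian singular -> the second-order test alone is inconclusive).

Compute the Hessian H = grad^2 f:
  H = [[-4, -1], [-1, -8]]
Verify stationarity: grad f(x*) = H x* + g = (0, 0).
Eigenvalues of H: -8.2361, -3.7639.
Both eigenvalues < 0, so H is negative definite -> x* is a strict local max.

max


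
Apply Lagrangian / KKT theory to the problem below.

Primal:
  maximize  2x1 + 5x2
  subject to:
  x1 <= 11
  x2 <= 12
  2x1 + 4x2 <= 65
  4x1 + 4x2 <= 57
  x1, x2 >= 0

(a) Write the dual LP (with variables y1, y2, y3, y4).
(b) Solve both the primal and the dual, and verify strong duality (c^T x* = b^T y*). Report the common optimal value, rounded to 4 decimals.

The standard primal-dual pair for 'max c^T x s.t. A x <= b, x >= 0' is:
  Dual:  min b^T y  s.t.  A^T y >= c,  y >= 0.

So the dual LP is:
  minimize  11y1 + 12y2 + 65y3 + 57y4
  subject to:
    y1 + 2y3 + 4y4 >= 2
    y2 + 4y3 + 4y4 >= 5
    y1, y2, y3, y4 >= 0

Solving the primal: x* = (2.25, 12).
  primal value c^T x* = 64.5.
Solving the dual: y* = (0, 3, 0, 0.5).
  dual value b^T y* = 64.5.
Strong duality: c^T x* = b^T y*. Confirmed.

64.5


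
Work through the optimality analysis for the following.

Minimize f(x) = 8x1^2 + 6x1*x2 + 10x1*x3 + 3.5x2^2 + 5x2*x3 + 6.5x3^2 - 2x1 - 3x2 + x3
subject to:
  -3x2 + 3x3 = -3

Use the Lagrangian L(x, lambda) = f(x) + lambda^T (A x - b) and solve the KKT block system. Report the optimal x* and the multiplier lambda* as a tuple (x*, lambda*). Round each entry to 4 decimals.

Form the Lagrangian:
  L(x, lambda) = (1/2) x^T Q x + c^T x + lambda^T (A x - b)
Stationarity (grad_x L = 0): Q x + c + A^T lambda = 0.
Primal feasibility: A x = b.

This gives the KKT block system:
  [ Q   A^T ] [ x     ]   [-c ]
  [ A    0  ] [ lambda ] = [ b ]

Solving the linear system:
  x*      = (0.1786, 0.5714, -0.4286)
  lambda* = (-0.0238)
  f(x*)   = -1.2857

x* = (0.1786, 0.5714, -0.4286), lambda* = (-0.0238)


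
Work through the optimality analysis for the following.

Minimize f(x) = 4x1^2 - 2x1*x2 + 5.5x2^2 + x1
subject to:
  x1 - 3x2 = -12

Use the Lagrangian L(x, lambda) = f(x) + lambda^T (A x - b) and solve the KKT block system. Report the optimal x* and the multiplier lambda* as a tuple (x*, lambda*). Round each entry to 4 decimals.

Form the Lagrangian:
  L(x, lambda) = (1/2) x^T Q x + c^T x + lambda^T (A x - b)
Stationarity (grad_x L = 0): Q x + c + A^T lambda = 0.
Primal feasibility: A x = b.

This gives the KKT block system:
  [ Q   A^T ] [ x     ]   [-c ]
  [ A    0  ] [ lambda ] = [ b ]

Solving the linear system:
  x*      = (-0.9718, 3.6761)
  lambda* = (14.1268)
  f(x*)   = 84.2746

x* = (-0.9718, 3.6761), lambda* = (14.1268)


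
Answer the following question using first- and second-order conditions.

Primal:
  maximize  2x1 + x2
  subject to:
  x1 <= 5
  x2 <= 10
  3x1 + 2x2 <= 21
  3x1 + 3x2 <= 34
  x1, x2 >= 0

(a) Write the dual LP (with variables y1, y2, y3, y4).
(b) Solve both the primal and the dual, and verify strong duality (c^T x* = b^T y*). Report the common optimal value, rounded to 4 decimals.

The standard primal-dual pair for 'max c^T x s.t. A x <= b, x >= 0' is:
  Dual:  min b^T y  s.t.  A^T y >= c,  y >= 0.

So the dual LP is:
  minimize  5y1 + 10y2 + 21y3 + 34y4
  subject to:
    y1 + 3y3 + 3y4 >= 2
    y2 + 2y3 + 3y4 >= 1
    y1, y2, y3, y4 >= 0

Solving the primal: x* = (5, 3).
  primal value c^T x* = 13.
Solving the dual: y* = (0.5, 0, 0.5, 0).
  dual value b^T y* = 13.
Strong duality: c^T x* = b^T y*. Confirmed.

13


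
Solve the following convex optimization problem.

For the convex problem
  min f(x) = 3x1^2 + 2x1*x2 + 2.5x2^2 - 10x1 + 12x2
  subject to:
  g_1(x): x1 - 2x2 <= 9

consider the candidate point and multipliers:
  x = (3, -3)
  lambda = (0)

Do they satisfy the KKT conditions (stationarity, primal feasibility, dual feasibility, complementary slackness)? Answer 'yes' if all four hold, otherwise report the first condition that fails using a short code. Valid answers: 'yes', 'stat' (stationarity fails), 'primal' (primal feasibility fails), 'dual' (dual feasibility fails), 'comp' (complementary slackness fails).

Gradient of f: grad f(x) = Q x + c = (2, 3)
Constraint values g_i(x) = a_i^T x - b_i:
  g_1((3, -3)) = 0
Stationarity residual: grad f(x) + sum_i lambda_i a_i = (2, 3)
  -> stationarity FAILS
Primal feasibility (all g_i <= 0): OK
Dual feasibility (all lambda_i >= 0): OK
Complementary slackness (lambda_i * g_i(x) = 0 for all i): OK

Verdict: the first failing condition is stationarity -> stat.

stat


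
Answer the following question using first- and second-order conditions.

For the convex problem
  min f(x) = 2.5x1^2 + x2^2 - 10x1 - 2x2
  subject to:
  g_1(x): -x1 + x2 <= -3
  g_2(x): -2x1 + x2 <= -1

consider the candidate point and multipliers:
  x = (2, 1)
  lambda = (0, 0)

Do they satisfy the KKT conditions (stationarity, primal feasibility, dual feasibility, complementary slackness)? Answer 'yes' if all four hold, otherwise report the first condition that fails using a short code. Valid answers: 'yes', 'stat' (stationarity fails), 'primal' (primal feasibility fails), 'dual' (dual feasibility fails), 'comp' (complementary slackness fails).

Gradient of f: grad f(x) = Q x + c = (0, 0)
Constraint values g_i(x) = a_i^T x - b_i:
  g_1((2, 1)) = 2
  g_2((2, 1)) = -2
Stationarity residual: grad f(x) + sum_i lambda_i a_i = (0, 0)
  -> stationarity OK
Primal feasibility (all g_i <= 0): FAILS
Dual feasibility (all lambda_i >= 0): OK
Complementary slackness (lambda_i * g_i(x) = 0 for all i): OK

Verdict: the first failing condition is primal_feasibility -> primal.

primal


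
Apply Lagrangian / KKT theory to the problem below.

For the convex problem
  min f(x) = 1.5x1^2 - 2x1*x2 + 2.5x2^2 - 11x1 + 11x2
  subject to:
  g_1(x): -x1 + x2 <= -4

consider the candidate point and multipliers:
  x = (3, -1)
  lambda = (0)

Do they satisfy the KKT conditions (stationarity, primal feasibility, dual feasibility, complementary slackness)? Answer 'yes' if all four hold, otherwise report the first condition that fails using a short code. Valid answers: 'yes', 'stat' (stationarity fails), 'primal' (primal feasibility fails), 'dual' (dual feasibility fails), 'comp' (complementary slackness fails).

Gradient of f: grad f(x) = Q x + c = (0, 0)
Constraint values g_i(x) = a_i^T x - b_i:
  g_1((3, -1)) = 0
Stationarity residual: grad f(x) + sum_i lambda_i a_i = (0, 0)
  -> stationarity OK
Primal feasibility (all g_i <= 0): OK
Dual feasibility (all lambda_i >= 0): OK
Complementary slackness (lambda_i * g_i(x) = 0 for all i): OK

Verdict: yes, KKT holds.

yes


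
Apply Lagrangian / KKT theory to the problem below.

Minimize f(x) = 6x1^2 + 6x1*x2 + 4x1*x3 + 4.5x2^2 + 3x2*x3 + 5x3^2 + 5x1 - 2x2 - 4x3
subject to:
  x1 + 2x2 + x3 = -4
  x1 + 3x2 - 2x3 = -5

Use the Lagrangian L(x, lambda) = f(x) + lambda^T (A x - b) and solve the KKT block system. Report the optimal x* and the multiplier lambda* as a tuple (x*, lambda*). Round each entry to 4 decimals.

Form the Lagrangian:
  L(x, lambda) = (1/2) x^T Q x + c^T x + lambda^T (A x - b)
Stationarity (grad_x L = 0): Q x + c + A^T lambda = 0.
Primal feasibility: A x = b.

This gives the KKT block system:
  [ Q   A^T ] [ x     ]   [-c ]
  [ A    0  ] [ lambda ] = [ b ]

Solving the linear system:
  x*      = (-0.3625, -1.7018, -0.2339)
  lambda* = (11.2956, -0.7995)
  f(x*)   = 21.856

x* = (-0.3625, -1.7018, -0.2339), lambda* = (11.2956, -0.7995)


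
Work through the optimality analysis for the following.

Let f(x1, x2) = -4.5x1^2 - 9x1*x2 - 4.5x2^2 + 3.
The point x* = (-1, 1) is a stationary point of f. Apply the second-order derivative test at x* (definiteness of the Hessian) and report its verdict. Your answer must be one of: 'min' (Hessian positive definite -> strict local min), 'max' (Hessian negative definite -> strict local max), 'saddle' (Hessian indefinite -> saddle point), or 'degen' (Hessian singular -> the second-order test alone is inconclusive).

Compute the Hessian H = grad^2 f:
  H = [[-9, -9], [-9, -9]]
Verify stationarity: grad f(x*) = H x* + g = (0, 0).
Eigenvalues of H: -18, 0.
H has a zero eigenvalue (singular; negative semidefinite but not definite), so H is neither positive definite, negative definite, nor indefinite. The second-order test alone is inconclusive -> degen.
(Indeed, f is constant along the null direction of H through x*, so x* is not a strict local extremum.)

degen


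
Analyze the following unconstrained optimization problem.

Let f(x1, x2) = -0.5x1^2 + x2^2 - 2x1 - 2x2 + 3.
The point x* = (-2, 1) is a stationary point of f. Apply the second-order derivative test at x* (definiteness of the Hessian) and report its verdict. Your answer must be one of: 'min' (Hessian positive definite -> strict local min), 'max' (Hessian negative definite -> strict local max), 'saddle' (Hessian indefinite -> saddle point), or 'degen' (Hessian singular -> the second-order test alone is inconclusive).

Compute the Hessian H = grad^2 f:
  H = [[-1, 0], [0, 2]]
Verify stationarity: grad f(x*) = H x* + g = (0, 0).
Eigenvalues of H: -1, 2.
Eigenvalues have mixed signs, so H is indefinite -> x* is a saddle point.

saddle


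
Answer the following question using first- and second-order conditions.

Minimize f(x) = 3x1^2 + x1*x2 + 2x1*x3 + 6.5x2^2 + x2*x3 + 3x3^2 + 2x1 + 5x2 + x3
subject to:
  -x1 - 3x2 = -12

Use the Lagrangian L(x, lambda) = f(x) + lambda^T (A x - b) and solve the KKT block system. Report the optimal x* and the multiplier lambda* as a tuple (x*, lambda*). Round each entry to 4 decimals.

Form the Lagrangian:
  L(x, lambda) = (1/2) x^T Q x + c^T x + lambda^T (A x - b)
Stationarity (grad_x L = 0): Q x + c + A^T lambda = 0.
Primal feasibility: A x = b.

This gives the KKT block system:
  [ Q   A^T ] [ x     ]   [-c ]
  [ A    0  ] [ lambda ] = [ b ]

Solving the linear system:
  x*      = (2.2786, 3.2405, -1.4663)
  lambda* = (15.9795)
  f(x*)   = 105.5235

x* = (2.2786, 3.2405, -1.4663), lambda* = (15.9795)


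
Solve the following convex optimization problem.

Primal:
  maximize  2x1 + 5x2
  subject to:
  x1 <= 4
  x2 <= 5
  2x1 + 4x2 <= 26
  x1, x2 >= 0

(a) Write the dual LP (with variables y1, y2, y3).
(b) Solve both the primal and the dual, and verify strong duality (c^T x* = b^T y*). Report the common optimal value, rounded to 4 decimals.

The standard primal-dual pair for 'max c^T x s.t. A x <= b, x >= 0' is:
  Dual:  min b^T y  s.t.  A^T y >= c,  y >= 0.

So the dual LP is:
  minimize  4y1 + 5y2 + 26y3
  subject to:
    y1 + 2y3 >= 2
    y2 + 4y3 >= 5
    y1, y2, y3 >= 0

Solving the primal: x* = (3, 5).
  primal value c^T x* = 31.
Solving the dual: y* = (0, 1, 1).
  dual value b^T y* = 31.
Strong duality: c^T x* = b^T y*. Confirmed.

31


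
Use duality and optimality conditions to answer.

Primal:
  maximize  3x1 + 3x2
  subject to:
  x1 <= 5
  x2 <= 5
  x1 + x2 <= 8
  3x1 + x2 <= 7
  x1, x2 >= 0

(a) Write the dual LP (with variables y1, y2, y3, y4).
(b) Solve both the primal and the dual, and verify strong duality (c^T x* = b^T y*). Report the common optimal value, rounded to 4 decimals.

The standard primal-dual pair for 'max c^T x s.t. A x <= b, x >= 0' is:
  Dual:  min b^T y  s.t.  A^T y >= c,  y >= 0.

So the dual LP is:
  minimize  5y1 + 5y2 + 8y3 + 7y4
  subject to:
    y1 + y3 + 3y4 >= 3
    y2 + y3 + y4 >= 3
    y1, y2, y3, y4 >= 0

Solving the primal: x* = (0.6667, 5).
  primal value c^T x* = 17.
Solving the dual: y* = (0, 2, 0, 1).
  dual value b^T y* = 17.
Strong duality: c^T x* = b^T y*. Confirmed.

17


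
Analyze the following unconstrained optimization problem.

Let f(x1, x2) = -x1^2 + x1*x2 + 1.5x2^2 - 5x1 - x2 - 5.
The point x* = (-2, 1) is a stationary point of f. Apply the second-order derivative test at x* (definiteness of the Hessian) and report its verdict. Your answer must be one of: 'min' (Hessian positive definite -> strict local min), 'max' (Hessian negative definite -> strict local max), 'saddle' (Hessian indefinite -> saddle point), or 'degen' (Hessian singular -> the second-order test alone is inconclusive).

Compute the Hessian H = grad^2 f:
  H = [[-2, 1], [1, 3]]
Verify stationarity: grad f(x*) = H x* + g = (0, 0).
Eigenvalues of H: -2.1926, 3.1926.
Eigenvalues have mixed signs, so H is indefinite -> x* is a saddle point.

saddle


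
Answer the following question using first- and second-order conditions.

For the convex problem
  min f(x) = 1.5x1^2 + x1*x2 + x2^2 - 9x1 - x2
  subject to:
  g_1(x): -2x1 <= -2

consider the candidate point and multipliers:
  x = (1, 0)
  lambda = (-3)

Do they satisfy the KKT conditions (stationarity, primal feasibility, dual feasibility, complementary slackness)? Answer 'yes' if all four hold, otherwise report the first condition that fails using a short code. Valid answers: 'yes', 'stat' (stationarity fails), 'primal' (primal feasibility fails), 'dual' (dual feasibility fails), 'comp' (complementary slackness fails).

Gradient of f: grad f(x) = Q x + c = (-6, 0)
Constraint values g_i(x) = a_i^T x - b_i:
  g_1((1, 0)) = 0
Stationarity residual: grad f(x) + sum_i lambda_i a_i = (0, 0)
  -> stationarity OK
Primal feasibility (all g_i <= 0): OK
Dual feasibility (all lambda_i >= 0): FAILS
Complementary slackness (lambda_i * g_i(x) = 0 for all i): OK

Verdict: the first failing condition is dual_feasibility -> dual.

dual


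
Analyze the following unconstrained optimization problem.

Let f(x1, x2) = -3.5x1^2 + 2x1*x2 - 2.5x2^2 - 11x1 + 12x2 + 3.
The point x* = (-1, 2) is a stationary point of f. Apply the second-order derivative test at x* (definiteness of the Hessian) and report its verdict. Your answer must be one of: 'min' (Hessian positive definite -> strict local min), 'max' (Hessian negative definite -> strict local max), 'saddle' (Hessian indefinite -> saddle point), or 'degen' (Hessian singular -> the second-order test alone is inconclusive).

Compute the Hessian H = grad^2 f:
  H = [[-7, 2], [2, -5]]
Verify stationarity: grad f(x*) = H x* + g = (0, 0).
Eigenvalues of H: -8.2361, -3.7639.
Both eigenvalues < 0, so H is negative definite -> x* is a strict local max.

max


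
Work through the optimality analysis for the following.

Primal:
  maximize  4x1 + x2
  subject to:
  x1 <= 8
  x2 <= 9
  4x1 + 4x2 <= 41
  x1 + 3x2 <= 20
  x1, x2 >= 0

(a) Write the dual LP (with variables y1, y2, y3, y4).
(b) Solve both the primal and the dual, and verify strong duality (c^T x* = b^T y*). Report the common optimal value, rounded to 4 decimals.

The standard primal-dual pair for 'max c^T x s.t. A x <= b, x >= 0' is:
  Dual:  min b^T y  s.t.  A^T y >= c,  y >= 0.

So the dual LP is:
  minimize  8y1 + 9y2 + 41y3 + 20y4
  subject to:
    y1 + 4y3 + y4 >= 4
    y2 + 4y3 + 3y4 >= 1
    y1, y2, y3, y4 >= 0

Solving the primal: x* = (8, 2.25).
  primal value c^T x* = 34.25.
Solving the dual: y* = (3, 0, 0.25, 0).
  dual value b^T y* = 34.25.
Strong duality: c^T x* = b^T y*. Confirmed.

34.25


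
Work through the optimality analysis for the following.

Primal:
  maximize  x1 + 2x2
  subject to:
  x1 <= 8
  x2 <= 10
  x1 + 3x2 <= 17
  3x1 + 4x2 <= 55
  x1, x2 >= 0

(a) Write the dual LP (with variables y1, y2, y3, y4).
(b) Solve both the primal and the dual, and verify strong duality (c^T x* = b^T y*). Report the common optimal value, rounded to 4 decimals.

The standard primal-dual pair for 'max c^T x s.t. A x <= b, x >= 0' is:
  Dual:  min b^T y  s.t.  A^T y >= c,  y >= 0.

So the dual LP is:
  minimize  8y1 + 10y2 + 17y3 + 55y4
  subject to:
    y1 + y3 + 3y4 >= 1
    y2 + 3y3 + 4y4 >= 2
    y1, y2, y3, y4 >= 0

Solving the primal: x* = (8, 3).
  primal value c^T x* = 14.
Solving the dual: y* = (0.3333, 0, 0.6667, 0).
  dual value b^T y* = 14.
Strong duality: c^T x* = b^T y*. Confirmed.

14


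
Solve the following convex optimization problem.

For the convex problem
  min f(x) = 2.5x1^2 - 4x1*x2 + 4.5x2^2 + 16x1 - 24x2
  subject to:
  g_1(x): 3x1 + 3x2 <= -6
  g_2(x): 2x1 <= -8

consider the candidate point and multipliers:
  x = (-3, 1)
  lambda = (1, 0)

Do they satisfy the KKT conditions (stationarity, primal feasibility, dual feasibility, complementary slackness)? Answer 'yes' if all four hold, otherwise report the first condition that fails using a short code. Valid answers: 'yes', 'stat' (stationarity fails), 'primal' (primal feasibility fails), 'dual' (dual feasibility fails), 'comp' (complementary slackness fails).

Gradient of f: grad f(x) = Q x + c = (-3, -3)
Constraint values g_i(x) = a_i^T x - b_i:
  g_1((-3, 1)) = 0
  g_2((-3, 1)) = 2
Stationarity residual: grad f(x) + sum_i lambda_i a_i = (0, 0)
  -> stationarity OK
Primal feasibility (all g_i <= 0): FAILS
Dual feasibility (all lambda_i >= 0): OK
Complementary slackness (lambda_i * g_i(x) = 0 for all i): OK

Verdict: the first failing condition is primal_feasibility -> primal.

primal


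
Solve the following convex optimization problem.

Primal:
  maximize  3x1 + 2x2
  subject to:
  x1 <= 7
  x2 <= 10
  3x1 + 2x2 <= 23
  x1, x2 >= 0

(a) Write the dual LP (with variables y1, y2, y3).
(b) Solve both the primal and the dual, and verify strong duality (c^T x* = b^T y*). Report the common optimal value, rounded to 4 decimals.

The standard primal-dual pair for 'max c^T x s.t. A x <= b, x >= 0' is:
  Dual:  min b^T y  s.t.  A^T y >= c,  y >= 0.

So the dual LP is:
  minimize  7y1 + 10y2 + 23y3
  subject to:
    y1 + 3y3 >= 3
    y2 + 2y3 >= 2
    y1, y2, y3 >= 0

Solving the primal: x* = (1, 10).
  primal value c^T x* = 23.
Solving the dual: y* = (0, 0, 1).
  dual value b^T y* = 23.
Strong duality: c^T x* = b^T y*. Confirmed.

23


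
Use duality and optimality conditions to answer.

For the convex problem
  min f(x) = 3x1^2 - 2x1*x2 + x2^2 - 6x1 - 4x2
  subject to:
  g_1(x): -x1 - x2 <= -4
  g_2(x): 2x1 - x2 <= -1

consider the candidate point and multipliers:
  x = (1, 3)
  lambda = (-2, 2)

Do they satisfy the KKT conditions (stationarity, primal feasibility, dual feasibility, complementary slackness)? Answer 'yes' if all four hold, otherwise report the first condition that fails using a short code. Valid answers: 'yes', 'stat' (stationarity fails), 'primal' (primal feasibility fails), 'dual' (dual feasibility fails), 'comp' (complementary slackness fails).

Gradient of f: grad f(x) = Q x + c = (-6, 0)
Constraint values g_i(x) = a_i^T x - b_i:
  g_1((1, 3)) = 0
  g_2((1, 3)) = 0
Stationarity residual: grad f(x) + sum_i lambda_i a_i = (0, 0)
  -> stationarity OK
Primal feasibility (all g_i <= 0): OK
Dual feasibility (all lambda_i >= 0): FAILS
Complementary slackness (lambda_i * g_i(x) = 0 for all i): OK

Verdict: the first failing condition is dual_feasibility -> dual.

dual


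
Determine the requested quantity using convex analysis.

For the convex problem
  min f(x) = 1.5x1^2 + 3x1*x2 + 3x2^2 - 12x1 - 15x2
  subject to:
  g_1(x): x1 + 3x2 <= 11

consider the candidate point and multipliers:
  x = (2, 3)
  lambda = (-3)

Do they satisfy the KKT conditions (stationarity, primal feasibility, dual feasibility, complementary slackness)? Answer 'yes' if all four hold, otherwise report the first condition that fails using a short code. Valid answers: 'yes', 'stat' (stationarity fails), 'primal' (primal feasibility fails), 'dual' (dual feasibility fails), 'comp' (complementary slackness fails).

Gradient of f: grad f(x) = Q x + c = (3, 9)
Constraint values g_i(x) = a_i^T x - b_i:
  g_1((2, 3)) = 0
Stationarity residual: grad f(x) + sum_i lambda_i a_i = (0, 0)
  -> stationarity OK
Primal feasibility (all g_i <= 0): OK
Dual feasibility (all lambda_i >= 0): FAILS
Complementary slackness (lambda_i * g_i(x) = 0 for all i): OK

Verdict: the first failing condition is dual_feasibility -> dual.

dual


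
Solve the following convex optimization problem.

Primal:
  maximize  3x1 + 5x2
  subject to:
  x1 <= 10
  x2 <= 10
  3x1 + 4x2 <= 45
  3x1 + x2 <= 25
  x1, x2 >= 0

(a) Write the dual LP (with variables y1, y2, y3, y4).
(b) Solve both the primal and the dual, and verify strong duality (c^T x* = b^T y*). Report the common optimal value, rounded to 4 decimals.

The standard primal-dual pair for 'max c^T x s.t. A x <= b, x >= 0' is:
  Dual:  min b^T y  s.t.  A^T y >= c,  y >= 0.

So the dual LP is:
  minimize  10y1 + 10y2 + 45y3 + 25y4
  subject to:
    y1 + 3y3 + 3y4 >= 3
    y2 + 4y3 + y4 >= 5
    y1, y2, y3, y4 >= 0

Solving the primal: x* = (1.6667, 10).
  primal value c^T x* = 55.
Solving the dual: y* = (0, 1, 1, 0).
  dual value b^T y* = 55.
Strong duality: c^T x* = b^T y*. Confirmed.

55


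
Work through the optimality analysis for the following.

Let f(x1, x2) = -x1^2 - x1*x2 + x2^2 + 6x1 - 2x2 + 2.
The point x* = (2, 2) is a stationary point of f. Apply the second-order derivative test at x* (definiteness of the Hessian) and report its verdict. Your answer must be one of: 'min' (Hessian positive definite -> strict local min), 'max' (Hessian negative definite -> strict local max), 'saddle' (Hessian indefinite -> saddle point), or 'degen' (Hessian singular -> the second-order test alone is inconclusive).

Compute the Hessian H = grad^2 f:
  H = [[-2, -1], [-1, 2]]
Verify stationarity: grad f(x*) = H x* + g = (0, 0).
Eigenvalues of H: -2.2361, 2.2361.
Eigenvalues have mixed signs, so H is indefinite -> x* is a saddle point.

saddle


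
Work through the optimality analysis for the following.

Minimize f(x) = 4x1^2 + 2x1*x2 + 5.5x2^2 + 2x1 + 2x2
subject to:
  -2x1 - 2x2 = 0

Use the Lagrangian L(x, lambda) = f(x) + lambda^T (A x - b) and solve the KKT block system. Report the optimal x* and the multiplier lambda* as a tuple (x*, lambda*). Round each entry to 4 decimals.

Form the Lagrangian:
  L(x, lambda) = (1/2) x^T Q x + c^T x + lambda^T (A x - b)
Stationarity (grad_x L = 0): Q x + c + A^T lambda = 0.
Primal feasibility: A x = b.

This gives the KKT block system:
  [ Q   A^T ] [ x     ]   [-c ]
  [ A    0  ] [ lambda ] = [ b ]

Solving the linear system:
  x*      = (0, 0)
  lambda* = (1)
  f(x*)   = 0

x* = (0, 0), lambda* = (1)
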